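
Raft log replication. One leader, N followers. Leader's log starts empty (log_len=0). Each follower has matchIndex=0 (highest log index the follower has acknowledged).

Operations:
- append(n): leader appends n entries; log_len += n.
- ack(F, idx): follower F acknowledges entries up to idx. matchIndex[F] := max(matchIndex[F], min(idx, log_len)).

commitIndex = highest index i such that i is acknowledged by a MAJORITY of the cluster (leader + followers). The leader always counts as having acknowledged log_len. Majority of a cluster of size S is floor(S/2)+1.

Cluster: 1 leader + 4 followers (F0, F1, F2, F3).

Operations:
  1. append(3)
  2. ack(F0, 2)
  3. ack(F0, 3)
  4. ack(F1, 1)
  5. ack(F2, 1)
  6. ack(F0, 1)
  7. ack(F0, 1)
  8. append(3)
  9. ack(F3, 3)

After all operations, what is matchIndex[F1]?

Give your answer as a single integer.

Op 1: append 3 -> log_len=3
Op 2: F0 acks idx 2 -> match: F0=2 F1=0 F2=0 F3=0; commitIndex=0
Op 3: F0 acks idx 3 -> match: F0=3 F1=0 F2=0 F3=0; commitIndex=0
Op 4: F1 acks idx 1 -> match: F0=3 F1=1 F2=0 F3=0; commitIndex=1
Op 5: F2 acks idx 1 -> match: F0=3 F1=1 F2=1 F3=0; commitIndex=1
Op 6: F0 acks idx 1 -> match: F0=3 F1=1 F2=1 F3=0; commitIndex=1
Op 7: F0 acks idx 1 -> match: F0=3 F1=1 F2=1 F3=0; commitIndex=1
Op 8: append 3 -> log_len=6
Op 9: F3 acks idx 3 -> match: F0=3 F1=1 F2=1 F3=3; commitIndex=3

Answer: 1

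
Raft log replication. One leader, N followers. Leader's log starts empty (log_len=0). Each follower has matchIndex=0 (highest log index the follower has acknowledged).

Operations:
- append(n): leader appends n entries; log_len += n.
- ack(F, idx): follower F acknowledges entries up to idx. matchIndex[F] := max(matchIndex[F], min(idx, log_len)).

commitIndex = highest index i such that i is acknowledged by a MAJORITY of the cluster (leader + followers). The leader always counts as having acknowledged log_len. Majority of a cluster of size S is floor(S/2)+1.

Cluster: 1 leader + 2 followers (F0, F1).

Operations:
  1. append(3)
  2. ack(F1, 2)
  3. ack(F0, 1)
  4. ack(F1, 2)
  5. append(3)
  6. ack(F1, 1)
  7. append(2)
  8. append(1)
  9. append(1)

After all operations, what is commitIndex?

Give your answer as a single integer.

Answer: 2

Derivation:
Op 1: append 3 -> log_len=3
Op 2: F1 acks idx 2 -> match: F0=0 F1=2; commitIndex=2
Op 3: F0 acks idx 1 -> match: F0=1 F1=2; commitIndex=2
Op 4: F1 acks idx 2 -> match: F0=1 F1=2; commitIndex=2
Op 5: append 3 -> log_len=6
Op 6: F1 acks idx 1 -> match: F0=1 F1=2; commitIndex=2
Op 7: append 2 -> log_len=8
Op 8: append 1 -> log_len=9
Op 9: append 1 -> log_len=10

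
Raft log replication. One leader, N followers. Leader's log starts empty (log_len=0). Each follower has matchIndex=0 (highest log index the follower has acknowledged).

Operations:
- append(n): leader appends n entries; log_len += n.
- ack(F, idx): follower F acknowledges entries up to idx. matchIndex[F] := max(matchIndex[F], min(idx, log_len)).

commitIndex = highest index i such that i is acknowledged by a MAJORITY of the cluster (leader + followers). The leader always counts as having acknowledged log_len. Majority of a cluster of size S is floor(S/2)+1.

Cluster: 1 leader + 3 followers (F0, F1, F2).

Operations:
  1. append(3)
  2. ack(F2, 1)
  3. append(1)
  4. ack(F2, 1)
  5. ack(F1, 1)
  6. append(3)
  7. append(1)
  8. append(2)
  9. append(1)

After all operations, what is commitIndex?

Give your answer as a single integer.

Answer: 1

Derivation:
Op 1: append 3 -> log_len=3
Op 2: F2 acks idx 1 -> match: F0=0 F1=0 F2=1; commitIndex=0
Op 3: append 1 -> log_len=4
Op 4: F2 acks idx 1 -> match: F0=0 F1=0 F2=1; commitIndex=0
Op 5: F1 acks idx 1 -> match: F0=0 F1=1 F2=1; commitIndex=1
Op 6: append 3 -> log_len=7
Op 7: append 1 -> log_len=8
Op 8: append 2 -> log_len=10
Op 9: append 1 -> log_len=11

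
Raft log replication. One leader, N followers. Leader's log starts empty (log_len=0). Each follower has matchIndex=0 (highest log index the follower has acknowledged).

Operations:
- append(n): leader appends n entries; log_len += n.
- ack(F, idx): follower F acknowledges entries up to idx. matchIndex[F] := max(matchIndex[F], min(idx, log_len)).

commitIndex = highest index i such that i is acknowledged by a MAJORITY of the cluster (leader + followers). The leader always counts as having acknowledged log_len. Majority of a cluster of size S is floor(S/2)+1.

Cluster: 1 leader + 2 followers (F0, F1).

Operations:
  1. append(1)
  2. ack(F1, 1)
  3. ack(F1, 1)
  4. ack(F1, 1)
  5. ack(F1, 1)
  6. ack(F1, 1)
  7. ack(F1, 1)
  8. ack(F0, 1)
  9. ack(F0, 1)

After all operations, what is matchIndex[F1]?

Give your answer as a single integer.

Answer: 1

Derivation:
Op 1: append 1 -> log_len=1
Op 2: F1 acks idx 1 -> match: F0=0 F1=1; commitIndex=1
Op 3: F1 acks idx 1 -> match: F0=0 F1=1; commitIndex=1
Op 4: F1 acks idx 1 -> match: F0=0 F1=1; commitIndex=1
Op 5: F1 acks idx 1 -> match: F0=0 F1=1; commitIndex=1
Op 6: F1 acks idx 1 -> match: F0=0 F1=1; commitIndex=1
Op 7: F1 acks idx 1 -> match: F0=0 F1=1; commitIndex=1
Op 8: F0 acks idx 1 -> match: F0=1 F1=1; commitIndex=1
Op 9: F0 acks idx 1 -> match: F0=1 F1=1; commitIndex=1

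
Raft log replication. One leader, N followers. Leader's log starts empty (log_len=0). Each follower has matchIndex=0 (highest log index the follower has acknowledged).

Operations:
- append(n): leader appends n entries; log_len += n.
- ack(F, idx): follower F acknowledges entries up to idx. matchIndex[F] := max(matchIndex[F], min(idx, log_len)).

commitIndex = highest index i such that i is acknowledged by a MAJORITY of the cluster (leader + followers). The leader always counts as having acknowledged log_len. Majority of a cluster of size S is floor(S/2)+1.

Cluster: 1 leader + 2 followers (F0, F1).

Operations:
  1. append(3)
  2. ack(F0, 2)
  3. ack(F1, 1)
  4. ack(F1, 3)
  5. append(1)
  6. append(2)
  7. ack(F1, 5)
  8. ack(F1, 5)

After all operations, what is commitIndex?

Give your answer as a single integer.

Op 1: append 3 -> log_len=3
Op 2: F0 acks idx 2 -> match: F0=2 F1=0; commitIndex=2
Op 3: F1 acks idx 1 -> match: F0=2 F1=1; commitIndex=2
Op 4: F1 acks idx 3 -> match: F0=2 F1=3; commitIndex=3
Op 5: append 1 -> log_len=4
Op 6: append 2 -> log_len=6
Op 7: F1 acks idx 5 -> match: F0=2 F1=5; commitIndex=5
Op 8: F1 acks idx 5 -> match: F0=2 F1=5; commitIndex=5

Answer: 5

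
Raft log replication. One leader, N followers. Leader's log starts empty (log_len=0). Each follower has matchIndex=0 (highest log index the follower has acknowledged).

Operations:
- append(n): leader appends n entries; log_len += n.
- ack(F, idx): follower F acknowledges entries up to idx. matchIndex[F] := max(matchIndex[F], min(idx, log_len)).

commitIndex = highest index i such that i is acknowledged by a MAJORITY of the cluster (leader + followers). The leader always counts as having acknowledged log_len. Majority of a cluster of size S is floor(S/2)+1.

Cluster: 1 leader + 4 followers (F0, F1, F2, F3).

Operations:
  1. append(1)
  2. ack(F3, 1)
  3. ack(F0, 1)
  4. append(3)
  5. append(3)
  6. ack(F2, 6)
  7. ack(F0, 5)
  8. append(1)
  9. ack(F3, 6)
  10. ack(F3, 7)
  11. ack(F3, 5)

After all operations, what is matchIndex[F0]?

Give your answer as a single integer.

Answer: 5

Derivation:
Op 1: append 1 -> log_len=1
Op 2: F3 acks idx 1 -> match: F0=0 F1=0 F2=0 F3=1; commitIndex=0
Op 3: F0 acks idx 1 -> match: F0=1 F1=0 F2=0 F3=1; commitIndex=1
Op 4: append 3 -> log_len=4
Op 5: append 3 -> log_len=7
Op 6: F2 acks idx 6 -> match: F0=1 F1=0 F2=6 F3=1; commitIndex=1
Op 7: F0 acks idx 5 -> match: F0=5 F1=0 F2=6 F3=1; commitIndex=5
Op 8: append 1 -> log_len=8
Op 9: F3 acks idx 6 -> match: F0=5 F1=0 F2=6 F3=6; commitIndex=6
Op 10: F3 acks idx 7 -> match: F0=5 F1=0 F2=6 F3=7; commitIndex=6
Op 11: F3 acks idx 5 -> match: F0=5 F1=0 F2=6 F3=7; commitIndex=6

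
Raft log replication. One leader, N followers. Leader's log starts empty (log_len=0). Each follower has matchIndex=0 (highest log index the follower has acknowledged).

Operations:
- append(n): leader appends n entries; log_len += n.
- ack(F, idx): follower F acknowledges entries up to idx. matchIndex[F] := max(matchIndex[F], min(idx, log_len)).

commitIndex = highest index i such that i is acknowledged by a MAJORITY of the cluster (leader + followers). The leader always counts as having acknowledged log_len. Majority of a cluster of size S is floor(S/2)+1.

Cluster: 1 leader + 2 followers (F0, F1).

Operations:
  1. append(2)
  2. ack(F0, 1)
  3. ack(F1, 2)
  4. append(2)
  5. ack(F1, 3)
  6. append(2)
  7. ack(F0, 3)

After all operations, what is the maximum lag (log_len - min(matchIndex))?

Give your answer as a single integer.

Op 1: append 2 -> log_len=2
Op 2: F0 acks idx 1 -> match: F0=1 F1=0; commitIndex=1
Op 3: F1 acks idx 2 -> match: F0=1 F1=2; commitIndex=2
Op 4: append 2 -> log_len=4
Op 5: F1 acks idx 3 -> match: F0=1 F1=3; commitIndex=3
Op 6: append 2 -> log_len=6
Op 7: F0 acks idx 3 -> match: F0=3 F1=3; commitIndex=3

Answer: 3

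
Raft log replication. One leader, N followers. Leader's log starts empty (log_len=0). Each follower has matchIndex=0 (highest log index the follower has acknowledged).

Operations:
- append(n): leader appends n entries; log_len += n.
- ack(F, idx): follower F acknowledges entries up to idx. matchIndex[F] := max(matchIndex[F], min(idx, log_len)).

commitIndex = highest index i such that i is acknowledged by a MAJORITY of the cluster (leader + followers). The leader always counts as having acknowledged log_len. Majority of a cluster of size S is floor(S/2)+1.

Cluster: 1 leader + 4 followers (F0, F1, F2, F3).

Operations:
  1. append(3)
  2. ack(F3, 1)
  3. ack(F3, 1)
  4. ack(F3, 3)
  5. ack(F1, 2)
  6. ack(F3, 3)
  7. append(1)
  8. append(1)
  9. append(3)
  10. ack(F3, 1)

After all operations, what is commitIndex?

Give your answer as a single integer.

Op 1: append 3 -> log_len=3
Op 2: F3 acks idx 1 -> match: F0=0 F1=0 F2=0 F3=1; commitIndex=0
Op 3: F3 acks idx 1 -> match: F0=0 F1=0 F2=0 F3=1; commitIndex=0
Op 4: F3 acks idx 3 -> match: F0=0 F1=0 F2=0 F3=3; commitIndex=0
Op 5: F1 acks idx 2 -> match: F0=0 F1=2 F2=0 F3=3; commitIndex=2
Op 6: F3 acks idx 3 -> match: F0=0 F1=2 F2=0 F3=3; commitIndex=2
Op 7: append 1 -> log_len=4
Op 8: append 1 -> log_len=5
Op 9: append 3 -> log_len=8
Op 10: F3 acks idx 1 -> match: F0=0 F1=2 F2=0 F3=3; commitIndex=2

Answer: 2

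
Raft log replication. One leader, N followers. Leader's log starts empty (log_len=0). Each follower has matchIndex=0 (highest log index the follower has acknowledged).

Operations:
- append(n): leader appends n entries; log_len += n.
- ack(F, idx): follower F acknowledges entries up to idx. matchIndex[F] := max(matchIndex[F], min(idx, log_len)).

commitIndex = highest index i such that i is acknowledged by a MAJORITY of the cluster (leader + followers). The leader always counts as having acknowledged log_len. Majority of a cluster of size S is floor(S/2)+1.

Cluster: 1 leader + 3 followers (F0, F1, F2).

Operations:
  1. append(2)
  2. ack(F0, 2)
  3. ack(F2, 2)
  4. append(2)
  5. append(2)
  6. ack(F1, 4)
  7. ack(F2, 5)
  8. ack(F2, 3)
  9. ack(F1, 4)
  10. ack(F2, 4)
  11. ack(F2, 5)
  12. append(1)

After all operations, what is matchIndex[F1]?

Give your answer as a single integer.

Answer: 4

Derivation:
Op 1: append 2 -> log_len=2
Op 2: F0 acks idx 2 -> match: F0=2 F1=0 F2=0; commitIndex=0
Op 3: F2 acks idx 2 -> match: F0=2 F1=0 F2=2; commitIndex=2
Op 4: append 2 -> log_len=4
Op 5: append 2 -> log_len=6
Op 6: F1 acks idx 4 -> match: F0=2 F1=4 F2=2; commitIndex=2
Op 7: F2 acks idx 5 -> match: F0=2 F1=4 F2=5; commitIndex=4
Op 8: F2 acks idx 3 -> match: F0=2 F1=4 F2=5; commitIndex=4
Op 9: F1 acks idx 4 -> match: F0=2 F1=4 F2=5; commitIndex=4
Op 10: F2 acks idx 4 -> match: F0=2 F1=4 F2=5; commitIndex=4
Op 11: F2 acks idx 5 -> match: F0=2 F1=4 F2=5; commitIndex=4
Op 12: append 1 -> log_len=7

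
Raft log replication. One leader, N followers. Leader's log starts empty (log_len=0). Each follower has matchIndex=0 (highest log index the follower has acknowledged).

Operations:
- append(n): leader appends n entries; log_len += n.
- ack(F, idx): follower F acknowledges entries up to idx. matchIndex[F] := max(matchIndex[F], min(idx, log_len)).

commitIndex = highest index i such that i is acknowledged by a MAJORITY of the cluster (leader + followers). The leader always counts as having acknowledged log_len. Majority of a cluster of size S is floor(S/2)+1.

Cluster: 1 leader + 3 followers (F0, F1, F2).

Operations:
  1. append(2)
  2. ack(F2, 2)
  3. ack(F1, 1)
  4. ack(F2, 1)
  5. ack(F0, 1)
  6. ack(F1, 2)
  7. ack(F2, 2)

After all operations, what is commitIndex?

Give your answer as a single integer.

Op 1: append 2 -> log_len=2
Op 2: F2 acks idx 2 -> match: F0=0 F1=0 F2=2; commitIndex=0
Op 3: F1 acks idx 1 -> match: F0=0 F1=1 F2=2; commitIndex=1
Op 4: F2 acks idx 1 -> match: F0=0 F1=1 F2=2; commitIndex=1
Op 5: F0 acks idx 1 -> match: F0=1 F1=1 F2=2; commitIndex=1
Op 6: F1 acks idx 2 -> match: F0=1 F1=2 F2=2; commitIndex=2
Op 7: F2 acks idx 2 -> match: F0=1 F1=2 F2=2; commitIndex=2

Answer: 2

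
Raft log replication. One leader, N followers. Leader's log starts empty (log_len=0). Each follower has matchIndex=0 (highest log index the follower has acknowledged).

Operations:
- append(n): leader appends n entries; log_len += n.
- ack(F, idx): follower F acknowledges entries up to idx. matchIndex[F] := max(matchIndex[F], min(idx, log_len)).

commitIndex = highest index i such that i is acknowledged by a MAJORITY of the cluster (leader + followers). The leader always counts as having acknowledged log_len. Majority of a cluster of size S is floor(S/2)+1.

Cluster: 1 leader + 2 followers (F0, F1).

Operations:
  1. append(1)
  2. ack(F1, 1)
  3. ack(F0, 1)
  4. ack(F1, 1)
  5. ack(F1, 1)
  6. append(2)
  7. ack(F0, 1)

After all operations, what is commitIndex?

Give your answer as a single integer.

Answer: 1

Derivation:
Op 1: append 1 -> log_len=1
Op 2: F1 acks idx 1 -> match: F0=0 F1=1; commitIndex=1
Op 3: F0 acks idx 1 -> match: F0=1 F1=1; commitIndex=1
Op 4: F1 acks idx 1 -> match: F0=1 F1=1; commitIndex=1
Op 5: F1 acks idx 1 -> match: F0=1 F1=1; commitIndex=1
Op 6: append 2 -> log_len=3
Op 7: F0 acks idx 1 -> match: F0=1 F1=1; commitIndex=1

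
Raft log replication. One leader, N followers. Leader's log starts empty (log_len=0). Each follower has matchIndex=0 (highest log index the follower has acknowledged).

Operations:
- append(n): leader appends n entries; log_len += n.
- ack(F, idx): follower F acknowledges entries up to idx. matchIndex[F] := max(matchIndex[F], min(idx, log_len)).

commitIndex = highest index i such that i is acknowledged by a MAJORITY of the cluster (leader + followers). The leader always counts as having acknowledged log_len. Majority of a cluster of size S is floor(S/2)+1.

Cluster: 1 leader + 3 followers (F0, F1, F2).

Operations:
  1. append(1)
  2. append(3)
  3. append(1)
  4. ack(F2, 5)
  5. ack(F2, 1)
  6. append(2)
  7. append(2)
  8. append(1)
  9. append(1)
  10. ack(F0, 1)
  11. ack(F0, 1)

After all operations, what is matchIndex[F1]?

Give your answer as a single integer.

Answer: 0

Derivation:
Op 1: append 1 -> log_len=1
Op 2: append 3 -> log_len=4
Op 3: append 1 -> log_len=5
Op 4: F2 acks idx 5 -> match: F0=0 F1=0 F2=5; commitIndex=0
Op 5: F2 acks idx 1 -> match: F0=0 F1=0 F2=5; commitIndex=0
Op 6: append 2 -> log_len=7
Op 7: append 2 -> log_len=9
Op 8: append 1 -> log_len=10
Op 9: append 1 -> log_len=11
Op 10: F0 acks idx 1 -> match: F0=1 F1=0 F2=5; commitIndex=1
Op 11: F0 acks idx 1 -> match: F0=1 F1=0 F2=5; commitIndex=1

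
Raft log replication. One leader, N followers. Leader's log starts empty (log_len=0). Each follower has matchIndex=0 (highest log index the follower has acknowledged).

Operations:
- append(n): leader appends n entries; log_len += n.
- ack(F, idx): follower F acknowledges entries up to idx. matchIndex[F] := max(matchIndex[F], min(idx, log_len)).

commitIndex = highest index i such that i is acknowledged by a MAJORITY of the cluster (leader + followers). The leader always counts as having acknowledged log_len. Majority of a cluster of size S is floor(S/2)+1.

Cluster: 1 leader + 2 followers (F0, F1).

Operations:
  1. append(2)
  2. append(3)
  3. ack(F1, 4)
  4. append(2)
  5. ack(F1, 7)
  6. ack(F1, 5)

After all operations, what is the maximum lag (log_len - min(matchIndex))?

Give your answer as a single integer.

Op 1: append 2 -> log_len=2
Op 2: append 3 -> log_len=5
Op 3: F1 acks idx 4 -> match: F0=0 F1=4; commitIndex=4
Op 4: append 2 -> log_len=7
Op 5: F1 acks idx 7 -> match: F0=0 F1=7; commitIndex=7
Op 6: F1 acks idx 5 -> match: F0=0 F1=7; commitIndex=7

Answer: 7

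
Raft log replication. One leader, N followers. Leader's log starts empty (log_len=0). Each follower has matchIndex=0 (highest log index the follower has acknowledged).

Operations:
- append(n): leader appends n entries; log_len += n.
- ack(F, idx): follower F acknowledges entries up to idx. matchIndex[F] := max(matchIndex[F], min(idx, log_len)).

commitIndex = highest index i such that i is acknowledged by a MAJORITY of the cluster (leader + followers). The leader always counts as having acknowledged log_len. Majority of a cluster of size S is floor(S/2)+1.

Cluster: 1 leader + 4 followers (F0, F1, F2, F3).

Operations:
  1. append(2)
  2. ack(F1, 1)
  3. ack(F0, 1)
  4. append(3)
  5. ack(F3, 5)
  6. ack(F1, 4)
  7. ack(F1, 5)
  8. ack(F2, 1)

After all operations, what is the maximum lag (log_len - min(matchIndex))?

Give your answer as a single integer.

Op 1: append 2 -> log_len=2
Op 2: F1 acks idx 1 -> match: F0=0 F1=1 F2=0 F3=0; commitIndex=0
Op 3: F0 acks idx 1 -> match: F0=1 F1=1 F2=0 F3=0; commitIndex=1
Op 4: append 3 -> log_len=5
Op 5: F3 acks idx 5 -> match: F0=1 F1=1 F2=0 F3=5; commitIndex=1
Op 6: F1 acks idx 4 -> match: F0=1 F1=4 F2=0 F3=5; commitIndex=4
Op 7: F1 acks idx 5 -> match: F0=1 F1=5 F2=0 F3=5; commitIndex=5
Op 8: F2 acks idx 1 -> match: F0=1 F1=5 F2=1 F3=5; commitIndex=5

Answer: 4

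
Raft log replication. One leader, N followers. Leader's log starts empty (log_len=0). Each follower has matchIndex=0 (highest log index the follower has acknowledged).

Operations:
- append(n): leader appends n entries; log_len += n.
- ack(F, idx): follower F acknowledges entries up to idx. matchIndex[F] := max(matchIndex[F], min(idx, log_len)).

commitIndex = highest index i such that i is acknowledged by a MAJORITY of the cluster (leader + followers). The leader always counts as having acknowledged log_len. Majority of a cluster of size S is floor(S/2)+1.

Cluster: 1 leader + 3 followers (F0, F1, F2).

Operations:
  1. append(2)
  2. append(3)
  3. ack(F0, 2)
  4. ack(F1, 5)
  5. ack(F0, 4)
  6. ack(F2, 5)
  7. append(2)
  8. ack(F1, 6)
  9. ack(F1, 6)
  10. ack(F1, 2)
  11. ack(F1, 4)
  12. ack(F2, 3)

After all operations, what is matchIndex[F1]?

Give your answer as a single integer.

Op 1: append 2 -> log_len=2
Op 2: append 3 -> log_len=5
Op 3: F0 acks idx 2 -> match: F0=2 F1=0 F2=0; commitIndex=0
Op 4: F1 acks idx 5 -> match: F0=2 F1=5 F2=0; commitIndex=2
Op 5: F0 acks idx 4 -> match: F0=4 F1=5 F2=0; commitIndex=4
Op 6: F2 acks idx 5 -> match: F0=4 F1=5 F2=5; commitIndex=5
Op 7: append 2 -> log_len=7
Op 8: F1 acks idx 6 -> match: F0=4 F1=6 F2=5; commitIndex=5
Op 9: F1 acks idx 6 -> match: F0=4 F1=6 F2=5; commitIndex=5
Op 10: F1 acks idx 2 -> match: F0=4 F1=6 F2=5; commitIndex=5
Op 11: F1 acks idx 4 -> match: F0=4 F1=6 F2=5; commitIndex=5
Op 12: F2 acks idx 3 -> match: F0=4 F1=6 F2=5; commitIndex=5

Answer: 6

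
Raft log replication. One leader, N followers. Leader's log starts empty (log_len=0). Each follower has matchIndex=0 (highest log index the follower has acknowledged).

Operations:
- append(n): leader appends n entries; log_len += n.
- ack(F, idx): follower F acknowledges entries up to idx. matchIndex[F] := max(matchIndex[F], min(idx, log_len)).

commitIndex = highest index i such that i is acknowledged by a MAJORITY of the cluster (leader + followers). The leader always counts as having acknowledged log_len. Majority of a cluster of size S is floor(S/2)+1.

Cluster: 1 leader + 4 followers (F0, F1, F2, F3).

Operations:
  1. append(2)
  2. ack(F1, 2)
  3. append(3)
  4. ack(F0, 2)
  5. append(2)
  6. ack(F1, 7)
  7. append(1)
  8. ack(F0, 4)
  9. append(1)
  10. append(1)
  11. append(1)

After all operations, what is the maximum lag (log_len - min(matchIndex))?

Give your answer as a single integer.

Op 1: append 2 -> log_len=2
Op 2: F1 acks idx 2 -> match: F0=0 F1=2 F2=0 F3=0; commitIndex=0
Op 3: append 3 -> log_len=5
Op 4: F0 acks idx 2 -> match: F0=2 F1=2 F2=0 F3=0; commitIndex=2
Op 5: append 2 -> log_len=7
Op 6: F1 acks idx 7 -> match: F0=2 F1=7 F2=0 F3=0; commitIndex=2
Op 7: append 1 -> log_len=8
Op 8: F0 acks idx 4 -> match: F0=4 F1=7 F2=0 F3=0; commitIndex=4
Op 9: append 1 -> log_len=9
Op 10: append 1 -> log_len=10
Op 11: append 1 -> log_len=11

Answer: 11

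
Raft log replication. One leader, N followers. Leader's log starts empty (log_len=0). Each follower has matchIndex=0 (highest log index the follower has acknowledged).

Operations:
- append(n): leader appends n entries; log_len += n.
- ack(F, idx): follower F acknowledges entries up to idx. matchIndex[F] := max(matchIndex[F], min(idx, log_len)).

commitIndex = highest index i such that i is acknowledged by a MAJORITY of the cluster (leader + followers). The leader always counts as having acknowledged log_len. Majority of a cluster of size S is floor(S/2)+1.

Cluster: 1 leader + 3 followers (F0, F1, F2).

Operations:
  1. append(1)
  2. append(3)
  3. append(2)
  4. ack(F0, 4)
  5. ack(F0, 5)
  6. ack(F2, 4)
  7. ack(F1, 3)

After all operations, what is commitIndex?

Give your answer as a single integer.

Op 1: append 1 -> log_len=1
Op 2: append 3 -> log_len=4
Op 3: append 2 -> log_len=6
Op 4: F0 acks idx 4 -> match: F0=4 F1=0 F2=0; commitIndex=0
Op 5: F0 acks idx 5 -> match: F0=5 F1=0 F2=0; commitIndex=0
Op 6: F2 acks idx 4 -> match: F0=5 F1=0 F2=4; commitIndex=4
Op 7: F1 acks idx 3 -> match: F0=5 F1=3 F2=4; commitIndex=4

Answer: 4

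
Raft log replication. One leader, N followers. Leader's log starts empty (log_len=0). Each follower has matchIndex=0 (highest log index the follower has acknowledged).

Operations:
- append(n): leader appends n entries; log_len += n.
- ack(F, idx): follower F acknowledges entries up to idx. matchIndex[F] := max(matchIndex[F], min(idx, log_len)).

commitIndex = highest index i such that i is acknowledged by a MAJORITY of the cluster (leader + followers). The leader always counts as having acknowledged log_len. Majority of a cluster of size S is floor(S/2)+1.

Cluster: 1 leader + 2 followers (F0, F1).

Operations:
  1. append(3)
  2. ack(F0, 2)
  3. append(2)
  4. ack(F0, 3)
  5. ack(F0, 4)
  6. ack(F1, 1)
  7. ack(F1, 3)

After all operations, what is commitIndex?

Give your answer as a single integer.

Op 1: append 3 -> log_len=3
Op 2: F0 acks idx 2 -> match: F0=2 F1=0; commitIndex=2
Op 3: append 2 -> log_len=5
Op 4: F0 acks idx 3 -> match: F0=3 F1=0; commitIndex=3
Op 5: F0 acks idx 4 -> match: F0=4 F1=0; commitIndex=4
Op 6: F1 acks idx 1 -> match: F0=4 F1=1; commitIndex=4
Op 7: F1 acks idx 3 -> match: F0=4 F1=3; commitIndex=4

Answer: 4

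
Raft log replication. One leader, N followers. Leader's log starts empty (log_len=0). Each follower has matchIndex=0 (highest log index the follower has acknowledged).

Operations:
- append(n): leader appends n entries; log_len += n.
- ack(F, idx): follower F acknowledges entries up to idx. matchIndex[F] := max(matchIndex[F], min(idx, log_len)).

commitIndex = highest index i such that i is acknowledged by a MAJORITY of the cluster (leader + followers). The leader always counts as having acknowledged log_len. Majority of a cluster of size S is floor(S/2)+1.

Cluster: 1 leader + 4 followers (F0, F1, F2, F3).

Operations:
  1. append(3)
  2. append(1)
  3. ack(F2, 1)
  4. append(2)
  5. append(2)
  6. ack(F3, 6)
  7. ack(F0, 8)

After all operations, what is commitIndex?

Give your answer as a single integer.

Op 1: append 3 -> log_len=3
Op 2: append 1 -> log_len=4
Op 3: F2 acks idx 1 -> match: F0=0 F1=0 F2=1 F3=0; commitIndex=0
Op 4: append 2 -> log_len=6
Op 5: append 2 -> log_len=8
Op 6: F3 acks idx 6 -> match: F0=0 F1=0 F2=1 F3=6; commitIndex=1
Op 7: F0 acks idx 8 -> match: F0=8 F1=0 F2=1 F3=6; commitIndex=6

Answer: 6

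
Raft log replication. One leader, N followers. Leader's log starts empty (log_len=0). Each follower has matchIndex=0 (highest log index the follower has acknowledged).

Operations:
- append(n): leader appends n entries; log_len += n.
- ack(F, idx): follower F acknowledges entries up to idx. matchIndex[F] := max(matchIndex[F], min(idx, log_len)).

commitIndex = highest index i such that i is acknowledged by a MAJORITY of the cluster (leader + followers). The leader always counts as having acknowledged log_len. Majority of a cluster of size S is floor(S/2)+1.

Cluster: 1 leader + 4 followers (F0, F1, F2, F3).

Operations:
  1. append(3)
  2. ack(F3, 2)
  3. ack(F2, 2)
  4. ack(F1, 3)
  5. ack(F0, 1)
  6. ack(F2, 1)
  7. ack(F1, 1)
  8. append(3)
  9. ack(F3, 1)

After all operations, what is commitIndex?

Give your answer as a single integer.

Answer: 2

Derivation:
Op 1: append 3 -> log_len=3
Op 2: F3 acks idx 2 -> match: F0=0 F1=0 F2=0 F3=2; commitIndex=0
Op 3: F2 acks idx 2 -> match: F0=0 F1=0 F2=2 F3=2; commitIndex=2
Op 4: F1 acks idx 3 -> match: F0=0 F1=3 F2=2 F3=2; commitIndex=2
Op 5: F0 acks idx 1 -> match: F0=1 F1=3 F2=2 F3=2; commitIndex=2
Op 6: F2 acks idx 1 -> match: F0=1 F1=3 F2=2 F3=2; commitIndex=2
Op 7: F1 acks idx 1 -> match: F0=1 F1=3 F2=2 F3=2; commitIndex=2
Op 8: append 3 -> log_len=6
Op 9: F3 acks idx 1 -> match: F0=1 F1=3 F2=2 F3=2; commitIndex=2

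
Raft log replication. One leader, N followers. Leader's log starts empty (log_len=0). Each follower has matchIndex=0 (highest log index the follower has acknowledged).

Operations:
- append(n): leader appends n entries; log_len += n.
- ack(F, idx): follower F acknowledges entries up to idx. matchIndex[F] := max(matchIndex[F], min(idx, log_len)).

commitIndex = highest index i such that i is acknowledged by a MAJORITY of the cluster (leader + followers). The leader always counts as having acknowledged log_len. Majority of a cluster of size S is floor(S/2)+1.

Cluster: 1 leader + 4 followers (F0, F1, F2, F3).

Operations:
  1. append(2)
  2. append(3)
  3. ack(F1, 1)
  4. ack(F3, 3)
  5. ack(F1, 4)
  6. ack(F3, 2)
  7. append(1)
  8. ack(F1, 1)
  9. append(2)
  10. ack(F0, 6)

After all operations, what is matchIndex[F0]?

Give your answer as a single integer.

Op 1: append 2 -> log_len=2
Op 2: append 3 -> log_len=5
Op 3: F1 acks idx 1 -> match: F0=0 F1=1 F2=0 F3=0; commitIndex=0
Op 4: F3 acks idx 3 -> match: F0=0 F1=1 F2=0 F3=3; commitIndex=1
Op 5: F1 acks idx 4 -> match: F0=0 F1=4 F2=0 F3=3; commitIndex=3
Op 6: F3 acks idx 2 -> match: F0=0 F1=4 F2=0 F3=3; commitIndex=3
Op 7: append 1 -> log_len=6
Op 8: F1 acks idx 1 -> match: F0=0 F1=4 F2=0 F3=3; commitIndex=3
Op 9: append 2 -> log_len=8
Op 10: F0 acks idx 6 -> match: F0=6 F1=4 F2=0 F3=3; commitIndex=4

Answer: 6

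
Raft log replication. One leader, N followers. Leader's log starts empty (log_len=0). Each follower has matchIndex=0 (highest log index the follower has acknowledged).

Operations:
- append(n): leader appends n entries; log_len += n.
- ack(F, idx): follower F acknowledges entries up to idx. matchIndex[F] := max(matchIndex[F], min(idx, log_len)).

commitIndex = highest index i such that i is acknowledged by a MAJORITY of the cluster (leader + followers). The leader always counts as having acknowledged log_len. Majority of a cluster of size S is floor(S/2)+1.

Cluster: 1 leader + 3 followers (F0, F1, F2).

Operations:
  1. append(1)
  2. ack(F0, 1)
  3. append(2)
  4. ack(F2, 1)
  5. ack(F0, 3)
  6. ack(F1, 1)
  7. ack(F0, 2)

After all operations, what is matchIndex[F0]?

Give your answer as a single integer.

Op 1: append 1 -> log_len=1
Op 2: F0 acks idx 1 -> match: F0=1 F1=0 F2=0; commitIndex=0
Op 3: append 2 -> log_len=3
Op 4: F2 acks idx 1 -> match: F0=1 F1=0 F2=1; commitIndex=1
Op 5: F0 acks idx 3 -> match: F0=3 F1=0 F2=1; commitIndex=1
Op 6: F1 acks idx 1 -> match: F0=3 F1=1 F2=1; commitIndex=1
Op 7: F0 acks idx 2 -> match: F0=3 F1=1 F2=1; commitIndex=1

Answer: 3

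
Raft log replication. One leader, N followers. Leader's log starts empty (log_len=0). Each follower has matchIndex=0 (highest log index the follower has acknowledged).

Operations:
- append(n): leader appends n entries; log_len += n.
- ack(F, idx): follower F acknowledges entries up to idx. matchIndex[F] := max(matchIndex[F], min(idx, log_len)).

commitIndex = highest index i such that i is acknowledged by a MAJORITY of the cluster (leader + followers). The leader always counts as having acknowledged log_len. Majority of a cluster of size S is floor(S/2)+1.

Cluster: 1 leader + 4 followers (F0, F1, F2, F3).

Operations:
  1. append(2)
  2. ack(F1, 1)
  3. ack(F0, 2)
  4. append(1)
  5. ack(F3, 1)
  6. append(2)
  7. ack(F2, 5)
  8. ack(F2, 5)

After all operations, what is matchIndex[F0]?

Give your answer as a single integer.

Answer: 2

Derivation:
Op 1: append 2 -> log_len=2
Op 2: F1 acks idx 1 -> match: F0=0 F1=1 F2=0 F3=0; commitIndex=0
Op 3: F0 acks idx 2 -> match: F0=2 F1=1 F2=0 F3=0; commitIndex=1
Op 4: append 1 -> log_len=3
Op 5: F3 acks idx 1 -> match: F0=2 F1=1 F2=0 F3=1; commitIndex=1
Op 6: append 2 -> log_len=5
Op 7: F2 acks idx 5 -> match: F0=2 F1=1 F2=5 F3=1; commitIndex=2
Op 8: F2 acks idx 5 -> match: F0=2 F1=1 F2=5 F3=1; commitIndex=2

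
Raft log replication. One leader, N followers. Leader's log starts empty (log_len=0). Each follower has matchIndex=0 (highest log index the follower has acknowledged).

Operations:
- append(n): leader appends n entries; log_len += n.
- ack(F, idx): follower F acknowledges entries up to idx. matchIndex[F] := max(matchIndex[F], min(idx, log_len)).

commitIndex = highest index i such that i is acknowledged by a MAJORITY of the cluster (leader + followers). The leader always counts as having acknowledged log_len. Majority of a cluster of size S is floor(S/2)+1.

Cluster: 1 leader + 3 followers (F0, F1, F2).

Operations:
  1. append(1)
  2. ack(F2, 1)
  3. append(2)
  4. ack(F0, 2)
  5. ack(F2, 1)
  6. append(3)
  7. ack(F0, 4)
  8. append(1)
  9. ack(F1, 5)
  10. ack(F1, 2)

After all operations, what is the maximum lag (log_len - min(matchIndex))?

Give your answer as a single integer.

Answer: 6

Derivation:
Op 1: append 1 -> log_len=1
Op 2: F2 acks idx 1 -> match: F0=0 F1=0 F2=1; commitIndex=0
Op 3: append 2 -> log_len=3
Op 4: F0 acks idx 2 -> match: F0=2 F1=0 F2=1; commitIndex=1
Op 5: F2 acks idx 1 -> match: F0=2 F1=0 F2=1; commitIndex=1
Op 6: append 3 -> log_len=6
Op 7: F0 acks idx 4 -> match: F0=4 F1=0 F2=1; commitIndex=1
Op 8: append 1 -> log_len=7
Op 9: F1 acks idx 5 -> match: F0=4 F1=5 F2=1; commitIndex=4
Op 10: F1 acks idx 2 -> match: F0=4 F1=5 F2=1; commitIndex=4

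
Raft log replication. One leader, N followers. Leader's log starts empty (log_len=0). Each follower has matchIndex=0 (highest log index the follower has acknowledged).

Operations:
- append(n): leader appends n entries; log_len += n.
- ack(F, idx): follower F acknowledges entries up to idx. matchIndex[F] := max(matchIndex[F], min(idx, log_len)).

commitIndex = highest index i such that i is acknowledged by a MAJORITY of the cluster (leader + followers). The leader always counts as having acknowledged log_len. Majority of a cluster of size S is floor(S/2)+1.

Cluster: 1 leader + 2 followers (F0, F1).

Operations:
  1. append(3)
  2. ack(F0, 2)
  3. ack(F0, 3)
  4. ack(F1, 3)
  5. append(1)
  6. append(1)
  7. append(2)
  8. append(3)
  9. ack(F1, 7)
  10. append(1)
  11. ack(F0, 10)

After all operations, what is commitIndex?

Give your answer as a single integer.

Answer: 10

Derivation:
Op 1: append 3 -> log_len=3
Op 2: F0 acks idx 2 -> match: F0=2 F1=0; commitIndex=2
Op 3: F0 acks idx 3 -> match: F0=3 F1=0; commitIndex=3
Op 4: F1 acks idx 3 -> match: F0=3 F1=3; commitIndex=3
Op 5: append 1 -> log_len=4
Op 6: append 1 -> log_len=5
Op 7: append 2 -> log_len=7
Op 8: append 3 -> log_len=10
Op 9: F1 acks idx 7 -> match: F0=3 F1=7; commitIndex=7
Op 10: append 1 -> log_len=11
Op 11: F0 acks idx 10 -> match: F0=10 F1=7; commitIndex=10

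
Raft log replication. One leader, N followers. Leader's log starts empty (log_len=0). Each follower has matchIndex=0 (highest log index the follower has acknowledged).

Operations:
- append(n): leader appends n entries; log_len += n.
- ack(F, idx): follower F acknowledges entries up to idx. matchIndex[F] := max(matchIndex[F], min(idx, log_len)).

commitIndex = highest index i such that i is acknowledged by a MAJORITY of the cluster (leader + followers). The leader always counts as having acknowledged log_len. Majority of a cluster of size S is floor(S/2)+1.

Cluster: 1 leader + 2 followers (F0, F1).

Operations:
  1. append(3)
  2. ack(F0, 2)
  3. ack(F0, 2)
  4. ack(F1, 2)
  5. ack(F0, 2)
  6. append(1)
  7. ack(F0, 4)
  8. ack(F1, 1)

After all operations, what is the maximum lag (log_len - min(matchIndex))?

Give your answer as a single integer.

Answer: 2

Derivation:
Op 1: append 3 -> log_len=3
Op 2: F0 acks idx 2 -> match: F0=2 F1=0; commitIndex=2
Op 3: F0 acks idx 2 -> match: F0=2 F1=0; commitIndex=2
Op 4: F1 acks idx 2 -> match: F0=2 F1=2; commitIndex=2
Op 5: F0 acks idx 2 -> match: F0=2 F1=2; commitIndex=2
Op 6: append 1 -> log_len=4
Op 7: F0 acks idx 4 -> match: F0=4 F1=2; commitIndex=4
Op 8: F1 acks idx 1 -> match: F0=4 F1=2; commitIndex=4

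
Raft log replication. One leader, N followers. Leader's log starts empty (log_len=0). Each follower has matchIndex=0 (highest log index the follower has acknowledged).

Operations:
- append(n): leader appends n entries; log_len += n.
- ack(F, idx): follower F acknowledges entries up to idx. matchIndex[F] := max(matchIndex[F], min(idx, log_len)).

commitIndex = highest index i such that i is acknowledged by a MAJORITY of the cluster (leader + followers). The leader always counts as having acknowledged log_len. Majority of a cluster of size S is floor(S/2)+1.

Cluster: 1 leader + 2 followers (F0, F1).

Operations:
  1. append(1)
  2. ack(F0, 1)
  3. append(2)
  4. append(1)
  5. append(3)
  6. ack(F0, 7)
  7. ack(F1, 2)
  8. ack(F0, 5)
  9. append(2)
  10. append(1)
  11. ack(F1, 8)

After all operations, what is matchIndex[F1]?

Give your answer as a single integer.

Op 1: append 1 -> log_len=1
Op 2: F0 acks idx 1 -> match: F0=1 F1=0; commitIndex=1
Op 3: append 2 -> log_len=3
Op 4: append 1 -> log_len=4
Op 5: append 3 -> log_len=7
Op 6: F0 acks idx 7 -> match: F0=7 F1=0; commitIndex=7
Op 7: F1 acks idx 2 -> match: F0=7 F1=2; commitIndex=7
Op 8: F0 acks idx 5 -> match: F0=7 F1=2; commitIndex=7
Op 9: append 2 -> log_len=9
Op 10: append 1 -> log_len=10
Op 11: F1 acks idx 8 -> match: F0=7 F1=8; commitIndex=8

Answer: 8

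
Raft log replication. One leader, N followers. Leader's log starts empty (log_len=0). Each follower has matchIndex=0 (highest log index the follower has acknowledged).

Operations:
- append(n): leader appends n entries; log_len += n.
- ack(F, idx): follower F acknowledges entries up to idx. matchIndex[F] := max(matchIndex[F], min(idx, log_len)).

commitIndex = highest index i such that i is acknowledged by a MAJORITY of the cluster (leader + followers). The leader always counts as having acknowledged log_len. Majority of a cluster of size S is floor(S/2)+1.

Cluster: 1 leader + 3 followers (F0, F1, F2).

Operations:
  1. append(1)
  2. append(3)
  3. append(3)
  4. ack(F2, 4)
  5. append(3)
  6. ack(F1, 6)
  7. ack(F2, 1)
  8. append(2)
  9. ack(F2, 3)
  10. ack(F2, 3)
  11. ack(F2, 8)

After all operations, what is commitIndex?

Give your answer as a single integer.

Answer: 6

Derivation:
Op 1: append 1 -> log_len=1
Op 2: append 3 -> log_len=4
Op 3: append 3 -> log_len=7
Op 4: F2 acks idx 4 -> match: F0=0 F1=0 F2=4; commitIndex=0
Op 5: append 3 -> log_len=10
Op 6: F1 acks idx 6 -> match: F0=0 F1=6 F2=4; commitIndex=4
Op 7: F2 acks idx 1 -> match: F0=0 F1=6 F2=4; commitIndex=4
Op 8: append 2 -> log_len=12
Op 9: F2 acks idx 3 -> match: F0=0 F1=6 F2=4; commitIndex=4
Op 10: F2 acks idx 3 -> match: F0=0 F1=6 F2=4; commitIndex=4
Op 11: F2 acks idx 8 -> match: F0=0 F1=6 F2=8; commitIndex=6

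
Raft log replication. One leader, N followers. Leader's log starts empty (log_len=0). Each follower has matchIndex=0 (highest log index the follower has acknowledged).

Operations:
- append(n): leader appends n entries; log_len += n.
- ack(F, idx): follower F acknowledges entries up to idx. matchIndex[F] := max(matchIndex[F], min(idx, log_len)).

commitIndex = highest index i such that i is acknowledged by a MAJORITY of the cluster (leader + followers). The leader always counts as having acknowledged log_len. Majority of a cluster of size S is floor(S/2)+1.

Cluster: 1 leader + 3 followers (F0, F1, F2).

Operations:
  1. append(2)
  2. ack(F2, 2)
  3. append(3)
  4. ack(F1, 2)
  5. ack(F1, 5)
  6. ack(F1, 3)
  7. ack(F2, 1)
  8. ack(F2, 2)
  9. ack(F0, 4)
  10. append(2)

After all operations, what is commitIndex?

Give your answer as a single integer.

Answer: 4

Derivation:
Op 1: append 2 -> log_len=2
Op 2: F2 acks idx 2 -> match: F0=0 F1=0 F2=2; commitIndex=0
Op 3: append 3 -> log_len=5
Op 4: F1 acks idx 2 -> match: F0=0 F1=2 F2=2; commitIndex=2
Op 5: F1 acks idx 5 -> match: F0=0 F1=5 F2=2; commitIndex=2
Op 6: F1 acks idx 3 -> match: F0=0 F1=5 F2=2; commitIndex=2
Op 7: F2 acks idx 1 -> match: F0=0 F1=5 F2=2; commitIndex=2
Op 8: F2 acks idx 2 -> match: F0=0 F1=5 F2=2; commitIndex=2
Op 9: F0 acks idx 4 -> match: F0=4 F1=5 F2=2; commitIndex=4
Op 10: append 2 -> log_len=7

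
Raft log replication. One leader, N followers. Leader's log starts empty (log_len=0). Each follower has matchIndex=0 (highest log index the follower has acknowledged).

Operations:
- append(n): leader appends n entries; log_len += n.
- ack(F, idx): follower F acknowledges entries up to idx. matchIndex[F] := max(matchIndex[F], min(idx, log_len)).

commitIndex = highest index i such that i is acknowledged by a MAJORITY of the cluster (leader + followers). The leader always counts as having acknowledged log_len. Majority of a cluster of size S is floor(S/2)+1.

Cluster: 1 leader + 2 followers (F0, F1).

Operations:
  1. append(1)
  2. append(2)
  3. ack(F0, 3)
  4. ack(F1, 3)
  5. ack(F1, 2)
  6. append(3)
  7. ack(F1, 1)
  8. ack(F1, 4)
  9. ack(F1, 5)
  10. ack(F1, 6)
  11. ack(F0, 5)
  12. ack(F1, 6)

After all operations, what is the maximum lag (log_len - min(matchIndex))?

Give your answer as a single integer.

Op 1: append 1 -> log_len=1
Op 2: append 2 -> log_len=3
Op 3: F0 acks idx 3 -> match: F0=3 F1=0; commitIndex=3
Op 4: F1 acks idx 3 -> match: F0=3 F1=3; commitIndex=3
Op 5: F1 acks idx 2 -> match: F0=3 F1=3; commitIndex=3
Op 6: append 3 -> log_len=6
Op 7: F1 acks idx 1 -> match: F0=3 F1=3; commitIndex=3
Op 8: F1 acks idx 4 -> match: F0=3 F1=4; commitIndex=4
Op 9: F1 acks idx 5 -> match: F0=3 F1=5; commitIndex=5
Op 10: F1 acks idx 6 -> match: F0=3 F1=6; commitIndex=6
Op 11: F0 acks idx 5 -> match: F0=5 F1=6; commitIndex=6
Op 12: F1 acks idx 6 -> match: F0=5 F1=6; commitIndex=6

Answer: 1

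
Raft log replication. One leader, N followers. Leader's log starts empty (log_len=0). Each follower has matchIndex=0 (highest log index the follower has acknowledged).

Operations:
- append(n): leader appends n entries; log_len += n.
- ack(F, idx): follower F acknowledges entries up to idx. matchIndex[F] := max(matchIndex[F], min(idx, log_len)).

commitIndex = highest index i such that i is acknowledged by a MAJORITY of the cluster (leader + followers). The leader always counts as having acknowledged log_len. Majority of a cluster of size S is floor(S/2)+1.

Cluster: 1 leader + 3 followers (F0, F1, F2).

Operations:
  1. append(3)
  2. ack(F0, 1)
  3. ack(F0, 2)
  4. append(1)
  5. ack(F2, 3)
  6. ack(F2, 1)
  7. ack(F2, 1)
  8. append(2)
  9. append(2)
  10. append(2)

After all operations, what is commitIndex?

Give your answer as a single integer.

Answer: 2

Derivation:
Op 1: append 3 -> log_len=3
Op 2: F0 acks idx 1 -> match: F0=1 F1=0 F2=0; commitIndex=0
Op 3: F0 acks idx 2 -> match: F0=2 F1=0 F2=0; commitIndex=0
Op 4: append 1 -> log_len=4
Op 5: F2 acks idx 3 -> match: F0=2 F1=0 F2=3; commitIndex=2
Op 6: F2 acks idx 1 -> match: F0=2 F1=0 F2=3; commitIndex=2
Op 7: F2 acks idx 1 -> match: F0=2 F1=0 F2=3; commitIndex=2
Op 8: append 2 -> log_len=6
Op 9: append 2 -> log_len=8
Op 10: append 2 -> log_len=10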